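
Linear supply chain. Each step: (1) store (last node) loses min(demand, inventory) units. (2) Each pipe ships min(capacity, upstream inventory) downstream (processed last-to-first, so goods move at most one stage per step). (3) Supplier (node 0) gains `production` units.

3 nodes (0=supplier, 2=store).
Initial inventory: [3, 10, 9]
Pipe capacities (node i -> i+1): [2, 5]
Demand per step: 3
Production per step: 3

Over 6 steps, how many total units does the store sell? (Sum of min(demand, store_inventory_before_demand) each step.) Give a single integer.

Step 1: sold=3 (running total=3) -> [4 7 11]
Step 2: sold=3 (running total=6) -> [5 4 13]
Step 3: sold=3 (running total=9) -> [6 2 14]
Step 4: sold=3 (running total=12) -> [7 2 13]
Step 5: sold=3 (running total=15) -> [8 2 12]
Step 6: sold=3 (running total=18) -> [9 2 11]

Answer: 18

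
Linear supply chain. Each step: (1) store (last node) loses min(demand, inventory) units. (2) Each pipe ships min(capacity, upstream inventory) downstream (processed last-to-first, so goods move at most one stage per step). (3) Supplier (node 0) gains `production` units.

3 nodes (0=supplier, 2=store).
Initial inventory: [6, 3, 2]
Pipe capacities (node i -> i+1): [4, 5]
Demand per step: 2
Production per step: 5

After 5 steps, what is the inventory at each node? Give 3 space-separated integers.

Step 1: demand=2,sold=2 ship[1->2]=3 ship[0->1]=4 prod=5 -> inv=[7 4 3]
Step 2: demand=2,sold=2 ship[1->2]=4 ship[0->1]=4 prod=5 -> inv=[8 4 5]
Step 3: demand=2,sold=2 ship[1->2]=4 ship[0->1]=4 prod=5 -> inv=[9 4 7]
Step 4: demand=2,sold=2 ship[1->2]=4 ship[0->1]=4 prod=5 -> inv=[10 4 9]
Step 5: demand=2,sold=2 ship[1->2]=4 ship[0->1]=4 prod=5 -> inv=[11 4 11]

11 4 11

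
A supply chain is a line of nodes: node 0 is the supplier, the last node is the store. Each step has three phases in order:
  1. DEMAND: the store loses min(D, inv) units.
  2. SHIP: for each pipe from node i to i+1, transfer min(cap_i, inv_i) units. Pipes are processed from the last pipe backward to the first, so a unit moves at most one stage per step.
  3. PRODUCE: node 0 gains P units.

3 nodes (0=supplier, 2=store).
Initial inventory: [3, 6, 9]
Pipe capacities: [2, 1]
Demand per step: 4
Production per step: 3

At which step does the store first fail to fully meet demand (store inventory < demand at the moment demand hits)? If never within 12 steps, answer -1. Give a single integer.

Step 1: demand=4,sold=4 ship[1->2]=1 ship[0->1]=2 prod=3 -> [4 7 6]
Step 2: demand=4,sold=4 ship[1->2]=1 ship[0->1]=2 prod=3 -> [5 8 3]
Step 3: demand=4,sold=3 ship[1->2]=1 ship[0->1]=2 prod=3 -> [6 9 1]
Step 4: demand=4,sold=1 ship[1->2]=1 ship[0->1]=2 prod=3 -> [7 10 1]
Step 5: demand=4,sold=1 ship[1->2]=1 ship[0->1]=2 prod=3 -> [8 11 1]
Step 6: demand=4,sold=1 ship[1->2]=1 ship[0->1]=2 prod=3 -> [9 12 1]
Step 7: demand=4,sold=1 ship[1->2]=1 ship[0->1]=2 prod=3 -> [10 13 1]
Step 8: demand=4,sold=1 ship[1->2]=1 ship[0->1]=2 prod=3 -> [11 14 1]
Step 9: demand=4,sold=1 ship[1->2]=1 ship[0->1]=2 prod=3 -> [12 15 1]
Step 10: demand=4,sold=1 ship[1->2]=1 ship[0->1]=2 prod=3 -> [13 16 1]
Step 11: demand=4,sold=1 ship[1->2]=1 ship[0->1]=2 prod=3 -> [14 17 1]
Step 12: demand=4,sold=1 ship[1->2]=1 ship[0->1]=2 prod=3 -> [15 18 1]
First stockout at step 3

3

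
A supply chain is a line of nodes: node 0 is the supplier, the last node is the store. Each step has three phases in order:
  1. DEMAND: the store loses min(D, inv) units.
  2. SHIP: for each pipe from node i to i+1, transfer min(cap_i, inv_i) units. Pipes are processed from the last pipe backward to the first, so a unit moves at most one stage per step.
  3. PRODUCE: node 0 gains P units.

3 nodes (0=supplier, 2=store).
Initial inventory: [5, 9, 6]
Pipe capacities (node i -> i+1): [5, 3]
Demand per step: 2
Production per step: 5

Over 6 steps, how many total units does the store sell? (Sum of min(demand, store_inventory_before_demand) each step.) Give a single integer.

Step 1: sold=2 (running total=2) -> [5 11 7]
Step 2: sold=2 (running total=4) -> [5 13 8]
Step 3: sold=2 (running total=6) -> [5 15 9]
Step 4: sold=2 (running total=8) -> [5 17 10]
Step 5: sold=2 (running total=10) -> [5 19 11]
Step 6: sold=2 (running total=12) -> [5 21 12]

Answer: 12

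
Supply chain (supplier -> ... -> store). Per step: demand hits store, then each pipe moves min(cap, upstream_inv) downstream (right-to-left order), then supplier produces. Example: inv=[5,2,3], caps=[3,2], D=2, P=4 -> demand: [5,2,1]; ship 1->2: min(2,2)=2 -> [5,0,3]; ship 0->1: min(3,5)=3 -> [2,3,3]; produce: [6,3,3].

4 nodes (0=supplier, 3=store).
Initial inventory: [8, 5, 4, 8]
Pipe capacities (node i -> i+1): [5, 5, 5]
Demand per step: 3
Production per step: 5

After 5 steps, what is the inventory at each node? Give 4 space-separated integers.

Step 1: demand=3,sold=3 ship[2->3]=4 ship[1->2]=5 ship[0->1]=5 prod=5 -> inv=[8 5 5 9]
Step 2: demand=3,sold=3 ship[2->3]=5 ship[1->2]=5 ship[0->1]=5 prod=5 -> inv=[8 5 5 11]
Step 3: demand=3,sold=3 ship[2->3]=5 ship[1->2]=5 ship[0->1]=5 prod=5 -> inv=[8 5 5 13]
Step 4: demand=3,sold=3 ship[2->3]=5 ship[1->2]=5 ship[0->1]=5 prod=5 -> inv=[8 5 5 15]
Step 5: demand=3,sold=3 ship[2->3]=5 ship[1->2]=5 ship[0->1]=5 prod=5 -> inv=[8 5 5 17]

8 5 5 17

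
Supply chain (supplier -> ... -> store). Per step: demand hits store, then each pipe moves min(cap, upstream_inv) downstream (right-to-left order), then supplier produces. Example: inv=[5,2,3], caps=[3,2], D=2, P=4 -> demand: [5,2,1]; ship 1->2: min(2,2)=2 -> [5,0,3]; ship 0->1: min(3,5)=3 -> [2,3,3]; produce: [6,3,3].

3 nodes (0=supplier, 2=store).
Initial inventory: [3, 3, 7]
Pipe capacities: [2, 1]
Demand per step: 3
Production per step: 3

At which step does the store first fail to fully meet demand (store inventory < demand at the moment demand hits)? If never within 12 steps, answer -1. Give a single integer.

Step 1: demand=3,sold=3 ship[1->2]=1 ship[0->1]=2 prod=3 -> [4 4 5]
Step 2: demand=3,sold=3 ship[1->2]=1 ship[0->1]=2 prod=3 -> [5 5 3]
Step 3: demand=3,sold=3 ship[1->2]=1 ship[0->1]=2 prod=3 -> [6 6 1]
Step 4: demand=3,sold=1 ship[1->2]=1 ship[0->1]=2 prod=3 -> [7 7 1]
Step 5: demand=3,sold=1 ship[1->2]=1 ship[0->1]=2 prod=3 -> [8 8 1]
Step 6: demand=3,sold=1 ship[1->2]=1 ship[0->1]=2 prod=3 -> [9 9 1]
Step 7: demand=3,sold=1 ship[1->2]=1 ship[0->1]=2 prod=3 -> [10 10 1]
Step 8: demand=3,sold=1 ship[1->2]=1 ship[0->1]=2 prod=3 -> [11 11 1]
Step 9: demand=3,sold=1 ship[1->2]=1 ship[0->1]=2 prod=3 -> [12 12 1]
Step 10: demand=3,sold=1 ship[1->2]=1 ship[0->1]=2 prod=3 -> [13 13 1]
Step 11: demand=3,sold=1 ship[1->2]=1 ship[0->1]=2 prod=3 -> [14 14 1]
Step 12: demand=3,sold=1 ship[1->2]=1 ship[0->1]=2 prod=3 -> [15 15 1]
First stockout at step 4

4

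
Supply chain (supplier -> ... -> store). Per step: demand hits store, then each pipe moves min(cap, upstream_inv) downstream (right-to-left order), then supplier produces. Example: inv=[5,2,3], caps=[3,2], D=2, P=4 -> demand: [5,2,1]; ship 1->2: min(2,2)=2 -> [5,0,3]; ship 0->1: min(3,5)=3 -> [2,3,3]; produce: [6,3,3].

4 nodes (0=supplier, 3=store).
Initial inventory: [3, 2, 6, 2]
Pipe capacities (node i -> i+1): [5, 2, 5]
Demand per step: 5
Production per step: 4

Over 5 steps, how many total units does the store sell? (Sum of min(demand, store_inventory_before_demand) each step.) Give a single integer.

Step 1: sold=2 (running total=2) -> [4 3 3 5]
Step 2: sold=5 (running total=7) -> [4 5 2 3]
Step 3: sold=3 (running total=10) -> [4 7 2 2]
Step 4: sold=2 (running total=12) -> [4 9 2 2]
Step 5: sold=2 (running total=14) -> [4 11 2 2]

Answer: 14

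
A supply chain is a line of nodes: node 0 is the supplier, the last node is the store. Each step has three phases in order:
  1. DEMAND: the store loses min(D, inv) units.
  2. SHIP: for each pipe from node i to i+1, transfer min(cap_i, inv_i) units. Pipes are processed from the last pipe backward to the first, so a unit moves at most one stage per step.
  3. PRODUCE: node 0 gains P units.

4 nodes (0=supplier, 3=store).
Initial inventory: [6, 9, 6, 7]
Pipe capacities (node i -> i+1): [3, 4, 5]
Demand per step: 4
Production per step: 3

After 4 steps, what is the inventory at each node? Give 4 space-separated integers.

Step 1: demand=4,sold=4 ship[2->3]=5 ship[1->2]=4 ship[0->1]=3 prod=3 -> inv=[6 8 5 8]
Step 2: demand=4,sold=4 ship[2->3]=5 ship[1->2]=4 ship[0->1]=3 prod=3 -> inv=[6 7 4 9]
Step 3: demand=4,sold=4 ship[2->3]=4 ship[1->2]=4 ship[0->1]=3 prod=3 -> inv=[6 6 4 9]
Step 4: demand=4,sold=4 ship[2->3]=4 ship[1->2]=4 ship[0->1]=3 prod=3 -> inv=[6 5 4 9]

6 5 4 9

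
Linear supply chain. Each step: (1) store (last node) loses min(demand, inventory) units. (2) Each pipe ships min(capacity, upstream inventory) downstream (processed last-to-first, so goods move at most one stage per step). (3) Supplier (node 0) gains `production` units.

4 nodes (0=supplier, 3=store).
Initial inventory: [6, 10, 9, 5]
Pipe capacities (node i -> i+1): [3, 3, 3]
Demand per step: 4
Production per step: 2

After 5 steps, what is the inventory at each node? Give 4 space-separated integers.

Step 1: demand=4,sold=4 ship[2->3]=3 ship[1->2]=3 ship[0->1]=3 prod=2 -> inv=[5 10 9 4]
Step 2: demand=4,sold=4 ship[2->3]=3 ship[1->2]=3 ship[0->1]=3 prod=2 -> inv=[4 10 9 3]
Step 3: demand=4,sold=3 ship[2->3]=3 ship[1->2]=3 ship[0->1]=3 prod=2 -> inv=[3 10 9 3]
Step 4: demand=4,sold=3 ship[2->3]=3 ship[1->2]=3 ship[0->1]=3 prod=2 -> inv=[2 10 9 3]
Step 5: demand=4,sold=3 ship[2->3]=3 ship[1->2]=3 ship[0->1]=2 prod=2 -> inv=[2 9 9 3]

2 9 9 3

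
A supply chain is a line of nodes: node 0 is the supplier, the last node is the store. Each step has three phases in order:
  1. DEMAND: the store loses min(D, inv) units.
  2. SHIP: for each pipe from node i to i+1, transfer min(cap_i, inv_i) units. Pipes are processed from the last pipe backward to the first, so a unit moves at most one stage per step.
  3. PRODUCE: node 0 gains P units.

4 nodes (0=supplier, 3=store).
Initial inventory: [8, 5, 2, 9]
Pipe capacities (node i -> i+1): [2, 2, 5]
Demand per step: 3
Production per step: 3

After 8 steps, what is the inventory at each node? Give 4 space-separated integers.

Step 1: demand=3,sold=3 ship[2->3]=2 ship[1->2]=2 ship[0->1]=2 prod=3 -> inv=[9 5 2 8]
Step 2: demand=3,sold=3 ship[2->3]=2 ship[1->2]=2 ship[0->1]=2 prod=3 -> inv=[10 5 2 7]
Step 3: demand=3,sold=3 ship[2->3]=2 ship[1->2]=2 ship[0->1]=2 prod=3 -> inv=[11 5 2 6]
Step 4: demand=3,sold=3 ship[2->3]=2 ship[1->2]=2 ship[0->1]=2 prod=3 -> inv=[12 5 2 5]
Step 5: demand=3,sold=3 ship[2->3]=2 ship[1->2]=2 ship[0->1]=2 prod=3 -> inv=[13 5 2 4]
Step 6: demand=3,sold=3 ship[2->3]=2 ship[1->2]=2 ship[0->1]=2 prod=3 -> inv=[14 5 2 3]
Step 7: demand=3,sold=3 ship[2->3]=2 ship[1->2]=2 ship[0->1]=2 prod=3 -> inv=[15 5 2 2]
Step 8: demand=3,sold=2 ship[2->3]=2 ship[1->2]=2 ship[0->1]=2 prod=3 -> inv=[16 5 2 2]

16 5 2 2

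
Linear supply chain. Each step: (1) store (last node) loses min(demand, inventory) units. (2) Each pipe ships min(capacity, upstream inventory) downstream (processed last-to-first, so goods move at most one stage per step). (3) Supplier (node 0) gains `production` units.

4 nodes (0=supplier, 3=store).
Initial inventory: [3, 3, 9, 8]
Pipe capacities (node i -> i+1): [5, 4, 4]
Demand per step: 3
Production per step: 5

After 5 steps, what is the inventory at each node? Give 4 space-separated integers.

Step 1: demand=3,sold=3 ship[2->3]=4 ship[1->2]=3 ship[0->1]=3 prod=5 -> inv=[5 3 8 9]
Step 2: demand=3,sold=3 ship[2->3]=4 ship[1->2]=3 ship[0->1]=5 prod=5 -> inv=[5 5 7 10]
Step 3: demand=3,sold=3 ship[2->3]=4 ship[1->2]=4 ship[0->1]=5 prod=5 -> inv=[5 6 7 11]
Step 4: demand=3,sold=3 ship[2->3]=4 ship[1->2]=4 ship[0->1]=5 prod=5 -> inv=[5 7 7 12]
Step 5: demand=3,sold=3 ship[2->3]=4 ship[1->2]=4 ship[0->1]=5 prod=5 -> inv=[5 8 7 13]

5 8 7 13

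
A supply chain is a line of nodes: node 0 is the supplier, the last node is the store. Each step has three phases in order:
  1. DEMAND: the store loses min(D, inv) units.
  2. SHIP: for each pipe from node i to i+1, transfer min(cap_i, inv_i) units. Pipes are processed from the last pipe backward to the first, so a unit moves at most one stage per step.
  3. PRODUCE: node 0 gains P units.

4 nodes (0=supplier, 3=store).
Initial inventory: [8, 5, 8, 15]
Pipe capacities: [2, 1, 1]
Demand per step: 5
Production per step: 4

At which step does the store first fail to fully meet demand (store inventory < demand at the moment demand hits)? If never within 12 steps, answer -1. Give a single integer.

Step 1: demand=5,sold=5 ship[2->3]=1 ship[1->2]=1 ship[0->1]=2 prod=4 -> [10 6 8 11]
Step 2: demand=5,sold=5 ship[2->3]=1 ship[1->2]=1 ship[0->1]=2 prod=4 -> [12 7 8 7]
Step 3: demand=5,sold=5 ship[2->3]=1 ship[1->2]=1 ship[0->1]=2 prod=4 -> [14 8 8 3]
Step 4: demand=5,sold=3 ship[2->3]=1 ship[1->2]=1 ship[0->1]=2 prod=4 -> [16 9 8 1]
Step 5: demand=5,sold=1 ship[2->3]=1 ship[1->2]=1 ship[0->1]=2 prod=4 -> [18 10 8 1]
Step 6: demand=5,sold=1 ship[2->3]=1 ship[1->2]=1 ship[0->1]=2 prod=4 -> [20 11 8 1]
Step 7: demand=5,sold=1 ship[2->3]=1 ship[1->2]=1 ship[0->1]=2 prod=4 -> [22 12 8 1]
Step 8: demand=5,sold=1 ship[2->3]=1 ship[1->2]=1 ship[0->1]=2 prod=4 -> [24 13 8 1]
Step 9: demand=5,sold=1 ship[2->3]=1 ship[1->2]=1 ship[0->1]=2 prod=4 -> [26 14 8 1]
Step 10: demand=5,sold=1 ship[2->3]=1 ship[1->2]=1 ship[0->1]=2 prod=4 -> [28 15 8 1]
Step 11: demand=5,sold=1 ship[2->3]=1 ship[1->2]=1 ship[0->1]=2 prod=4 -> [30 16 8 1]
Step 12: demand=5,sold=1 ship[2->3]=1 ship[1->2]=1 ship[0->1]=2 prod=4 -> [32 17 8 1]
First stockout at step 4

4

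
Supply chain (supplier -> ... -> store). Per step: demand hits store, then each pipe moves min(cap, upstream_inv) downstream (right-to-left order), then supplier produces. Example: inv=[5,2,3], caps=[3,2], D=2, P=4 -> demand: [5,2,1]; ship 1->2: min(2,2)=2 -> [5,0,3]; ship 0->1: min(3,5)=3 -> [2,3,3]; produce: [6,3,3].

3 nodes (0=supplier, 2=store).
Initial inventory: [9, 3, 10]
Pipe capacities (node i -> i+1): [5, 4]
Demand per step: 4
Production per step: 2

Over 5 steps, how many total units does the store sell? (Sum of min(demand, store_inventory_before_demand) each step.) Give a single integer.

Step 1: sold=4 (running total=4) -> [6 5 9]
Step 2: sold=4 (running total=8) -> [3 6 9]
Step 3: sold=4 (running total=12) -> [2 5 9]
Step 4: sold=4 (running total=16) -> [2 3 9]
Step 5: sold=4 (running total=20) -> [2 2 8]

Answer: 20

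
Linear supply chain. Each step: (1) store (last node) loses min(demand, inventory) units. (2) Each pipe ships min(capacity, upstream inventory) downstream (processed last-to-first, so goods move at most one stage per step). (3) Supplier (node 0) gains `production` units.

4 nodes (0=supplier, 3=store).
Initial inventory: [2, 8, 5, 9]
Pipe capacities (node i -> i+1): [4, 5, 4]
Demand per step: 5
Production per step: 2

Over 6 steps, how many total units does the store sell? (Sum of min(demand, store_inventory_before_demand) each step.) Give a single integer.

Answer: 28

Derivation:
Step 1: sold=5 (running total=5) -> [2 5 6 8]
Step 2: sold=5 (running total=10) -> [2 2 7 7]
Step 3: sold=5 (running total=15) -> [2 2 5 6]
Step 4: sold=5 (running total=20) -> [2 2 3 5]
Step 5: sold=5 (running total=25) -> [2 2 2 3]
Step 6: sold=3 (running total=28) -> [2 2 2 2]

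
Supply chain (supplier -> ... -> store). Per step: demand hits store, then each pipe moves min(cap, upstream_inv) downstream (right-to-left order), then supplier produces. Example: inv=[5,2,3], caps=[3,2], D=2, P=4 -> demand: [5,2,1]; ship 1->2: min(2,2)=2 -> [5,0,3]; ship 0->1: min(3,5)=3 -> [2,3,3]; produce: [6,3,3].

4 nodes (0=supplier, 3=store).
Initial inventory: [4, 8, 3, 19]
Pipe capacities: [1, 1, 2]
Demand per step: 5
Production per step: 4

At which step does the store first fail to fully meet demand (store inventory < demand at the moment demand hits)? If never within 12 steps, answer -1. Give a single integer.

Step 1: demand=5,sold=5 ship[2->3]=2 ship[1->2]=1 ship[0->1]=1 prod=4 -> [7 8 2 16]
Step 2: demand=5,sold=5 ship[2->3]=2 ship[1->2]=1 ship[0->1]=1 prod=4 -> [10 8 1 13]
Step 3: demand=5,sold=5 ship[2->3]=1 ship[1->2]=1 ship[0->1]=1 prod=4 -> [13 8 1 9]
Step 4: demand=5,sold=5 ship[2->3]=1 ship[1->2]=1 ship[0->1]=1 prod=4 -> [16 8 1 5]
Step 5: demand=5,sold=5 ship[2->3]=1 ship[1->2]=1 ship[0->1]=1 prod=4 -> [19 8 1 1]
Step 6: demand=5,sold=1 ship[2->3]=1 ship[1->2]=1 ship[0->1]=1 prod=4 -> [22 8 1 1]
Step 7: demand=5,sold=1 ship[2->3]=1 ship[1->2]=1 ship[0->1]=1 prod=4 -> [25 8 1 1]
Step 8: demand=5,sold=1 ship[2->3]=1 ship[1->2]=1 ship[0->1]=1 prod=4 -> [28 8 1 1]
Step 9: demand=5,sold=1 ship[2->3]=1 ship[1->2]=1 ship[0->1]=1 prod=4 -> [31 8 1 1]
Step 10: demand=5,sold=1 ship[2->3]=1 ship[1->2]=1 ship[0->1]=1 prod=4 -> [34 8 1 1]
Step 11: demand=5,sold=1 ship[2->3]=1 ship[1->2]=1 ship[0->1]=1 prod=4 -> [37 8 1 1]
Step 12: demand=5,sold=1 ship[2->3]=1 ship[1->2]=1 ship[0->1]=1 prod=4 -> [40 8 1 1]
First stockout at step 6

6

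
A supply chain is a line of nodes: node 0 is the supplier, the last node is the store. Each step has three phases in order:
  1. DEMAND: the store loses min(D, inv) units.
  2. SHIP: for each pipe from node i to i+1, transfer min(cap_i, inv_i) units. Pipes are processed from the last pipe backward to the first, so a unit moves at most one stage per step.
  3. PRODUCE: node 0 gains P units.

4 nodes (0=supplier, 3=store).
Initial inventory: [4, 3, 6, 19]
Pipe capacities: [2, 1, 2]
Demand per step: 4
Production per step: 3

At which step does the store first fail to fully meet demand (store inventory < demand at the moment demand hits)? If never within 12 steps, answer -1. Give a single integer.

Step 1: demand=4,sold=4 ship[2->3]=2 ship[1->2]=1 ship[0->1]=2 prod=3 -> [5 4 5 17]
Step 2: demand=4,sold=4 ship[2->3]=2 ship[1->2]=1 ship[0->1]=2 prod=3 -> [6 5 4 15]
Step 3: demand=4,sold=4 ship[2->3]=2 ship[1->2]=1 ship[0->1]=2 prod=3 -> [7 6 3 13]
Step 4: demand=4,sold=4 ship[2->3]=2 ship[1->2]=1 ship[0->1]=2 prod=3 -> [8 7 2 11]
Step 5: demand=4,sold=4 ship[2->3]=2 ship[1->2]=1 ship[0->1]=2 prod=3 -> [9 8 1 9]
Step 6: demand=4,sold=4 ship[2->3]=1 ship[1->2]=1 ship[0->1]=2 prod=3 -> [10 9 1 6]
Step 7: demand=4,sold=4 ship[2->3]=1 ship[1->2]=1 ship[0->1]=2 prod=3 -> [11 10 1 3]
Step 8: demand=4,sold=3 ship[2->3]=1 ship[1->2]=1 ship[0->1]=2 prod=3 -> [12 11 1 1]
Step 9: demand=4,sold=1 ship[2->3]=1 ship[1->2]=1 ship[0->1]=2 prod=3 -> [13 12 1 1]
Step 10: demand=4,sold=1 ship[2->3]=1 ship[1->2]=1 ship[0->1]=2 prod=3 -> [14 13 1 1]
Step 11: demand=4,sold=1 ship[2->3]=1 ship[1->2]=1 ship[0->1]=2 prod=3 -> [15 14 1 1]
Step 12: demand=4,sold=1 ship[2->3]=1 ship[1->2]=1 ship[0->1]=2 prod=3 -> [16 15 1 1]
First stockout at step 8

8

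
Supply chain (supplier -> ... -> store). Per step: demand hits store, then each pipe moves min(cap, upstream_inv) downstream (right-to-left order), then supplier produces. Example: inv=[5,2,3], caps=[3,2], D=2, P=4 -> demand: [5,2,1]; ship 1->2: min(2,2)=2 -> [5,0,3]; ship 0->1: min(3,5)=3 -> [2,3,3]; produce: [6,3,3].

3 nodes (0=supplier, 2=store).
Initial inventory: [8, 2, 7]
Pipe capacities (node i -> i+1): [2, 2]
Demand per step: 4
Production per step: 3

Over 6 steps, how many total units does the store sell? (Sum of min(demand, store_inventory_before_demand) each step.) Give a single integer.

Step 1: sold=4 (running total=4) -> [9 2 5]
Step 2: sold=4 (running total=8) -> [10 2 3]
Step 3: sold=3 (running total=11) -> [11 2 2]
Step 4: sold=2 (running total=13) -> [12 2 2]
Step 5: sold=2 (running total=15) -> [13 2 2]
Step 6: sold=2 (running total=17) -> [14 2 2]

Answer: 17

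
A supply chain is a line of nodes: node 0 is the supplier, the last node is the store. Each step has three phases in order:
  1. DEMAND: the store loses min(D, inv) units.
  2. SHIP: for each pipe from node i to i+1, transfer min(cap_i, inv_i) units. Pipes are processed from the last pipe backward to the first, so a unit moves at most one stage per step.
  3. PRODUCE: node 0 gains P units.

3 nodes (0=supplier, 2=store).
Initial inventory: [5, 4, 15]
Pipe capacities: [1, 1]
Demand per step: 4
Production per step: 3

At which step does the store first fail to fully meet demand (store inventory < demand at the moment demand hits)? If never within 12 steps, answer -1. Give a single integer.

Step 1: demand=4,sold=4 ship[1->2]=1 ship[0->1]=1 prod=3 -> [7 4 12]
Step 2: demand=4,sold=4 ship[1->2]=1 ship[0->1]=1 prod=3 -> [9 4 9]
Step 3: demand=4,sold=4 ship[1->2]=1 ship[0->1]=1 prod=3 -> [11 4 6]
Step 4: demand=4,sold=4 ship[1->2]=1 ship[0->1]=1 prod=3 -> [13 4 3]
Step 5: demand=4,sold=3 ship[1->2]=1 ship[0->1]=1 prod=3 -> [15 4 1]
Step 6: demand=4,sold=1 ship[1->2]=1 ship[0->1]=1 prod=3 -> [17 4 1]
Step 7: demand=4,sold=1 ship[1->2]=1 ship[0->1]=1 prod=3 -> [19 4 1]
Step 8: demand=4,sold=1 ship[1->2]=1 ship[0->1]=1 prod=3 -> [21 4 1]
Step 9: demand=4,sold=1 ship[1->2]=1 ship[0->1]=1 prod=3 -> [23 4 1]
Step 10: demand=4,sold=1 ship[1->2]=1 ship[0->1]=1 prod=3 -> [25 4 1]
Step 11: demand=4,sold=1 ship[1->2]=1 ship[0->1]=1 prod=3 -> [27 4 1]
Step 12: demand=4,sold=1 ship[1->2]=1 ship[0->1]=1 prod=3 -> [29 4 1]
First stockout at step 5

5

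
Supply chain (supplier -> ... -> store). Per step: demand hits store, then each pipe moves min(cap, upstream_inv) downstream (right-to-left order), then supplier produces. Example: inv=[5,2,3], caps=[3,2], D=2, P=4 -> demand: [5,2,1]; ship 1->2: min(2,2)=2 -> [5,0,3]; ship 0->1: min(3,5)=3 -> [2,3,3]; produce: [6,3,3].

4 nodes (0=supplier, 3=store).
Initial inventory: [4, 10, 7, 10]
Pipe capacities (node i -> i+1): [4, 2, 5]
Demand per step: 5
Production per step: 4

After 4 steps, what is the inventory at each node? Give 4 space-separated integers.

Step 1: demand=5,sold=5 ship[2->3]=5 ship[1->2]=2 ship[0->1]=4 prod=4 -> inv=[4 12 4 10]
Step 2: demand=5,sold=5 ship[2->3]=4 ship[1->2]=2 ship[0->1]=4 prod=4 -> inv=[4 14 2 9]
Step 3: demand=5,sold=5 ship[2->3]=2 ship[1->2]=2 ship[0->1]=4 prod=4 -> inv=[4 16 2 6]
Step 4: demand=5,sold=5 ship[2->3]=2 ship[1->2]=2 ship[0->1]=4 prod=4 -> inv=[4 18 2 3]

4 18 2 3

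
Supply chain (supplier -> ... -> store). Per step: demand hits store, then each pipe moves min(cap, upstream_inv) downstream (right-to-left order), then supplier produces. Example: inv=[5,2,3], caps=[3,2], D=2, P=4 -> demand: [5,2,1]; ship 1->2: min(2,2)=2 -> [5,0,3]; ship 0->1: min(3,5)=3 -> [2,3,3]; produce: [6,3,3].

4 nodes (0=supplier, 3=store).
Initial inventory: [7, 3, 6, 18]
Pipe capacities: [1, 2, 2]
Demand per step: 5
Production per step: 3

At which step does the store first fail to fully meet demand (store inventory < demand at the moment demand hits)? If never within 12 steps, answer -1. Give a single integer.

Step 1: demand=5,sold=5 ship[2->3]=2 ship[1->2]=2 ship[0->1]=1 prod=3 -> [9 2 6 15]
Step 2: demand=5,sold=5 ship[2->3]=2 ship[1->2]=2 ship[0->1]=1 prod=3 -> [11 1 6 12]
Step 3: demand=5,sold=5 ship[2->3]=2 ship[1->2]=1 ship[0->1]=1 prod=3 -> [13 1 5 9]
Step 4: demand=5,sold=5 ship[2->3]=2 ship[1->2]=1 ship[0->1]=1 prod=3 -> [15 1 4 6]
Step 5: demand=5,sold=5 ship[2->3]=2 ship[1->2]=1 ship[0->1]=1 prod=3 -> [17 1 3 3]
Step 6: demand=5,sold=3 ship[2->3]=2 ship[1->2]=1 ship[0->1]=1 prod=3 -> [19 1 2 2]
Step 7: demand=5,sold=2 ship[2->3]=2 ship[1->2]=1 ship[0->1]=1 prod=3 -> [21 1 1 2]
Step 8: demand=5,sold=2 ship[2->3]=1 ship[1->2]=1 ship[0->1]=1 prod=3 -> [23 1 1 1]
Step 9: demand=5,sold=1 ship[2->3]=1 ship[1->2]=1 ship[0->1]=1 prod=3 -> [25 1 1 1]
Step 10: demand=5,sold=1 ship[2->3]=1 ship[1->2]=1 ship[0->1]=1 prod=3 -> [27 1 1 1]
Step 11: demand=5,sold=1 ship[2->3]=1 ship[1->2]=1 ship[0->1]=1 prod=3 -> [29 1 1 1]
Step 12: demand=5,sold=1 ship[2->3]=1 ship[1->2]=1 ship[0->1]=1 prod=3 -> [31 1 1 1]
First stockout at step 6

6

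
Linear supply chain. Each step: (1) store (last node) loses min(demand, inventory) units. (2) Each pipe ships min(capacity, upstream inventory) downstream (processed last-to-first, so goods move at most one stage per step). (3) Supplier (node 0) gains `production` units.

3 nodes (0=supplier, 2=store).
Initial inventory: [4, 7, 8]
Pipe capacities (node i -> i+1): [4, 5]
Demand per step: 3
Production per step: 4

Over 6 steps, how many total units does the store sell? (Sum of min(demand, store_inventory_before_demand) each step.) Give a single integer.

Step 1: sold=3 (running total=3) -> [4 6 10]
Step 2: sold=3 (running total=6) -> [4 5 12]
Step 3: sold=3 (running total=9) -> [4 4 14]
Step 4: sold=3 (running total=12) -> [4 4 15]
Step 5: sold=3 (running total=15) -> [4 4 16]
Step 6: sold=3 (running total=18) -> [4 4 17]

Answer: 18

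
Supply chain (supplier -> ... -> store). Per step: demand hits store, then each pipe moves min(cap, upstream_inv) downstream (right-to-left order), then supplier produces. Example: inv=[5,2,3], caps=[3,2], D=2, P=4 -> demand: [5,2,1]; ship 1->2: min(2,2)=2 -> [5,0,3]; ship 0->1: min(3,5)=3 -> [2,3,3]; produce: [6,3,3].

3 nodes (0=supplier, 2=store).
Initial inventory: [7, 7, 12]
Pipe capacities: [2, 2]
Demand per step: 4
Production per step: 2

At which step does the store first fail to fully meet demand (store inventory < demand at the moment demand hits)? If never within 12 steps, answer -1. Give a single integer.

Step 1: demand=4,sold=4 ship[1->2]=2 ship[0->1]=2 prod=2 -> [7 7 10]
Step 2: demand=4,sold=4 ship[1->2]=2 ship[0->1]=2 prod=2 -> [7 7 8]
Step 3: demand=4,sold=4 ship[1->2]=2 ship[0->1]=2 prod=2 -> [7 7 6]
Step 4: demand=4,sold=4 ship[1->2]=2 ship[0->1]=2 prod=2 -> [7 7 4]
Step 5: demand=4,sold=4 ship[1->2]=2 ship[0->1]=2 prod=2 -> [7 7 2]
Step 6: demand=4,sold=2 ship[1->2]=2 ship[0->1]=2 prod=2 -> [7 7 2]
Step 7: demand=4,sold=2 ship[1->2]=2 ship[0->1]=2 prod=2 -> [7 7 2]
Step 8: demand=4,sold=2 ship[1->2]=2 ship[0->1]=2 prod=2 -> [7 7 2]
Step 9: demand=4,sold=2 ship[1->2]=2 ship[0->1]=2 prod=2 -> [7 7 2]
Step 10: demand=4,sold=2 ship[1->2]=2 ship[0->1]=2 prod=2 -> [7 7 2]
Step 11: demand=4,sold=2 ship[1->2]=2 ship[0->1]=2 prod=2 -> [7 7 2]
Step 12: demand=4,sold=2 ship[1->2]=2 ship[0->1]=2 prod=2 -> [7 7 2]
First stockout at step 6

6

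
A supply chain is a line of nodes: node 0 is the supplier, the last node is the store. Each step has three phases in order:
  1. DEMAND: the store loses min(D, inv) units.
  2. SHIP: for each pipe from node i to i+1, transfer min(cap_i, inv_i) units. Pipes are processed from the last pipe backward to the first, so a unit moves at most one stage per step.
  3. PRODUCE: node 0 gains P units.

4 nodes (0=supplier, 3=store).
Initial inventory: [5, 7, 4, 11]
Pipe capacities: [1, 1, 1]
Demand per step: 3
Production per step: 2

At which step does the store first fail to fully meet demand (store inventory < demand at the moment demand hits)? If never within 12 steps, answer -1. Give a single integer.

Step 1: demand=3,sold=3 ship[2->3]=1 ship[1->2]=1 ship[0->1]=1 prod=2 -> [6 7 4 9]
Step 2: demand=3,sold=3 ship[2->3]=1 ship[1->2]=1 ship[0->1]=1 prod=2 -> [7 7 4 7]
Step 3: demand=3,sold=3 ship[2->3]=1 ship[1->2]=1 ship[0->1]=1 prod=2 -> [8 7 4 5]
Step 4: demand=3,sold=3 ship[2->3]=1 ship[1->2]=1 ship[0->1]=1 prod=2 -> [9 7 4 3]
Step 5: demand=3,sold=3 ship[2->3]=1 ship[1->2]=1 ship[0->1]=1 prod=2 -> [10 7 4 1]
Step 6: demand=3,sold=1 ship[2->3]=1 ship[1->2]=1 ship[0->1]=1 prod=2 -> [11 7 4 1]
Step 7: demand=3,sold=1 ship[2->3]=1 ship[1->2]=1 ship[0->1]=1 prod=2 -> [12 7 4 1]
Step 8: demand=3,sold=1 ship[2->3]=1 ship[1->2]=1 ship[0->1]=1 prod=2 -> [13 7 4 1]
Step 9: demand=3,sold=1 ship[2->3]=1 ship[1->2]=1 ship[0->1]=1 prod=2 -> [14 7 4 1]
Step 10: demand=3,sold=1 ship[2->3]=1 ship[1->2]=1 ship[0->1]=1 prod=2 -> [15 7 4 1]
Step 11: demand=3,sold=1 ship[2->3]=1 ship[1->2]=1 ship[0->1]=1 prod=2 -> [16 7 4 1]
Step 12: demand=3,sold=1 ship[2->3]=1 ship[1->2]=1 ship[0->1]=1 prod=2 -> [17 7 4 1]
First stockout at step 6

6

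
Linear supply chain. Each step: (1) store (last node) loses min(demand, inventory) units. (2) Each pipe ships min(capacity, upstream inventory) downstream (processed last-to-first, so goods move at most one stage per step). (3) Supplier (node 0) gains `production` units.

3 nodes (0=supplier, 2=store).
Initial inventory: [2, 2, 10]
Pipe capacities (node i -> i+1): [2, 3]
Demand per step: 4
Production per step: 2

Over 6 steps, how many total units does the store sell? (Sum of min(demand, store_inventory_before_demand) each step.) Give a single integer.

Answer: 20

Derivation:
Step 1: sold=4 (running total=4) -> [2 2 8]
Step 2: sold=4 (running total=8) -> [2 2 6]
Step 3: sold=4 (running total=12) -> [2 2 4]
Step 4: sold=4 (running total=16) -> [2 2 2]
Step 5: sold=2 (running total=18) -> [2 2 2]
Step 6: sold=2 (running total=20) -> [2 2 2]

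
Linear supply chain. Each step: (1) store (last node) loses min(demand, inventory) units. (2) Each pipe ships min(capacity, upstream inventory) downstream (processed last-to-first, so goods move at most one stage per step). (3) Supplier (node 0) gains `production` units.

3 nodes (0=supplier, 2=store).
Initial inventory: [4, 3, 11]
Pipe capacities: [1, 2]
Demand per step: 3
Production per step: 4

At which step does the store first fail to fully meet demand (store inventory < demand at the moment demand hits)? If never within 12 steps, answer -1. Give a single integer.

Step 1: demand=3,sold=3 ship[1->2]=2 ship[0->1]=1 prod=4 -> [7 2 10]
Step 2: demand=3,sold=3 ship[1->2]=2 ship[0->1]=1 prod=4 -> [10 1 9]
Step 3: demand=3,sold=3 ship[1->2]=1 ship[0->1]=1 prod=4 -> [13 1 7]
Step 4: demand=3,sold=3 ship[1->2]=1 ship[0->1]=1 prod=4 -> [16 1 5]
Step 5: demand=3,sold=3 ship[1->2]=1 ship[0->1]=1 prod=4 -> [19 1 3]
Step 6: demand=3,sold=3 ship[1->2]=1 ship[0->1]=1 prod=4 -> [22 1 1]
Step 7: demand=3,sold=1 ship[1->2]=1 ship[0->1]=1 prod=4 -> [25 1 1]
Step 8: demand=3,sold=1 ship[1->2]=1 ship[0->1]=1 prod=4 -> [28 1 1]
Step 9: demand=3,sold=1 ship[1->2]=1 ship[0->1]=1 prod=4 -> [31 1 1]
Step 10: demand=3,sold=1 ship[1->2]=1 ship[0->1]=1 prod=4 -> [34 1 1]
Step 11: demand=3,sold=1 ship[1->2]=1 ship[0->1]=1 prod=4 -> [37 1 1]
Step 12: demand=3,sold=1 ship[1->2]=1 ship[0->1]=1 prod=4 -> [40 1 1]
First stockout at step 7

7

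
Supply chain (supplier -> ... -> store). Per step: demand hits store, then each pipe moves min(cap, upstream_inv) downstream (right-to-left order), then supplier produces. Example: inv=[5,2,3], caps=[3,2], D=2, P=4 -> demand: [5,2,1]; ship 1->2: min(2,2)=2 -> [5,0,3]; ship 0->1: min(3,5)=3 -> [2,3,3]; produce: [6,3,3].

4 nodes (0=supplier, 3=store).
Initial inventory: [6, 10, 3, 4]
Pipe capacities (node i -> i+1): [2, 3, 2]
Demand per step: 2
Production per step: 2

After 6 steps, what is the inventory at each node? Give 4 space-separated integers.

Step 1: demand=2,sold=2 ship[2->3]=2 ship[1->2]=3 ship[0->1]=2 prod=2 -> inv=[6 9 4 4]
Step 2: demand=2,sold=2 ship[2->3]=2 ship[1->2]=3 ship[0->1]=2 prod=2 -> inv=[6 8 5 4]
Step 3: demand=2,sold=2 ship[2->3]=2 ship[1->2]=3 ship[0->1]=2 prod=2 -> inv=[6 7 6 4]
Step 4: demand=2,sold=2 ship[2->3]=2 ship[1->2]=3 ship[0->1]=2 prod=2 -> inv=[6 6 7 4]
Step 5: demand=2,sold=2 ship[2->3]=2 ship[1->2]=3 ship[0->1]=2 prod=2 -> inv=[6 5 8 4]
Step 6: demand=2,sold=2 ship[2->3]=2 ship[1->2]=3 ship[0->1]=2 prod=2 -> inv=[6 4 9 4]

6 4 9 4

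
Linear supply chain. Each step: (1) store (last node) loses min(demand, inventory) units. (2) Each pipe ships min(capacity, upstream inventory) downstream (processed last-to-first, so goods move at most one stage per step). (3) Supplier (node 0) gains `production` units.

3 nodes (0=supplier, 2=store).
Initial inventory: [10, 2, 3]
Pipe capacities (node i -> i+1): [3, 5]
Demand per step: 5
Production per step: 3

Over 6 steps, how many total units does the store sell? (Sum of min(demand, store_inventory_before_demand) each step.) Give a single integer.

Step 1: sold=3 (running total=3) -> [10 3 2]
Step 2: sold=2 (running total=5) -> [10 3 3]
Step 3: sold=3 (running total=8) -> [10 3 3]
Step 4: sold=3 (running total=11) -> [10 3 3]
Step 5: sold=3 (running total=14) -> [10 3 3]
Step 6: sold=3 (running total=17) -> [10 3 3]

Answer: 17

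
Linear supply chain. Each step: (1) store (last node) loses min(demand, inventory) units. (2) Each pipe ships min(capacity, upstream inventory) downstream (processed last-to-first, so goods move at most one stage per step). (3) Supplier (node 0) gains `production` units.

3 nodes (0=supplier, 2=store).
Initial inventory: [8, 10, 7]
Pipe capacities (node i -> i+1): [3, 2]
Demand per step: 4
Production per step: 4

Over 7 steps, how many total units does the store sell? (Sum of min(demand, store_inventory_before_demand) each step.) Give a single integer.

Answer: 19

Derivation:
Step 1: sold=4 (running total=4) -> [9 11 5]
Step 2: sold=4 (running total=8) -> [10 12 3]
Step 3: sold=3 (running total=11) -> [11 13 2]
Step 4: sold=2 (running total=13) -> [12 14 2]
Step 5: sold=2 (running total=15) -> [13 15 2]
Step 6: sold=2 (running total=17) -> [14 16 2]
Step 7: sold=2 (running total=19) -> [15 17 2]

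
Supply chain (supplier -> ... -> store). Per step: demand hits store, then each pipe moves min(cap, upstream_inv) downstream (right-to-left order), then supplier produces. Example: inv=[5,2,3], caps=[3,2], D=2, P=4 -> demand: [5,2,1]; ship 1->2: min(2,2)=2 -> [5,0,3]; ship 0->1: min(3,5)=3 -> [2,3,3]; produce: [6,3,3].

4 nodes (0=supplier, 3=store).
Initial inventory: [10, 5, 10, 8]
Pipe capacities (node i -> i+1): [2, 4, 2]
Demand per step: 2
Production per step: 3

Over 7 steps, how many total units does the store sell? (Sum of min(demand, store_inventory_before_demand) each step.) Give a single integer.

Answer: 14

Derivation:
Step 1: sold=2 (running total=2) -> [11 3 12 8]
Step 2: sold=2 (running total=4) -> [12 2 13 8]
Step 3: sold=2 (running total=6) -> [13 2 13 8]
Step 4: sold=2 (running total=8) -> [14 2 13 8]
Step 5: sold=2 (running total=10) -> [15 2 13 8]
Step 6: sold=2 (running total=12) -> [16 2 13 8]
Step 7: sold=2 (running total=14) -> [17 2 13 8]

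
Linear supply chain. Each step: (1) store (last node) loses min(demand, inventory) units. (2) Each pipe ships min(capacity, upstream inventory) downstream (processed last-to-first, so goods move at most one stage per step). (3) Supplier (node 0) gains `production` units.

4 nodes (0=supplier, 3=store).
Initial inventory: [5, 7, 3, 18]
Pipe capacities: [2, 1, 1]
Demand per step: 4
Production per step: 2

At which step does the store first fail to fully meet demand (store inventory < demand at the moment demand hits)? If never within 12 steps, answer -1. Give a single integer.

Step 1: demand=4,sold=4 ship[2->3]=1 ship[1->2]=1 ship[0->1]=2 prod=2 -> [5 8 3 15]
Step 2: demand=4,sold=4 ship[2->3]=1 ship[1->2]=1 ship[0->1]=2 prod=2 -> [5 9 3 12]
Step 3: demand=4,sold=4 ship[2->3]=1 ship[1->2]=1 ship[0->1]=2 prod=2 -> [5 10 3 9]
Step 4: demand=4,sold=4 ship[2->3]=1 ship[1->2]=1 ship[0->1]=2 prod=2 -> [5 11 3 6]
Step 5: demand=4,sold=4 ship[2->3]=1 ship[1->2]=1 ship[0->1]=2 prod=2 -> [5 12 3 3]
Step 6: demand=4,sold=3 ship[2->3]=1 ship[1->2]=1 ship[0->1]=2 prod=2 -> [5 13 3 1]
Step 7: demand=4,sold=1 ship[2->3]=1 ship[1->2]=1 ship[0->1]=2 prod=2 -> [5 14 3 1]
Step 8: demand=4,sold=1 ship[2->3]=1 ship[1->2]=1 ship[0->1]=2 prod=2 -> [5 15 3 1]
Step 9: demand=4,sold=1 ship[2->3]=1 ship[1->2]=1 ship[0->1]=2 prod=2 -> [5 16 3 1]
Step 10: demand=4,sold=1 ship[2->3]=1 ship[1->2]=1 ship[0->1]=2 prod=2 -> [5 17 3 1]
Step 11: demand=4,sold=1 ship[2->3]=1 ship[1->2]=1 ship[0->1]=2 prod=2 -> [5 18 3 1]
Step 12: demand=4,sold=1 ship[2->3]=1 ship[1->2]=1 ship[0->1]=2 prod=2 -> [5 19 3 1]
First stockout at step 6

6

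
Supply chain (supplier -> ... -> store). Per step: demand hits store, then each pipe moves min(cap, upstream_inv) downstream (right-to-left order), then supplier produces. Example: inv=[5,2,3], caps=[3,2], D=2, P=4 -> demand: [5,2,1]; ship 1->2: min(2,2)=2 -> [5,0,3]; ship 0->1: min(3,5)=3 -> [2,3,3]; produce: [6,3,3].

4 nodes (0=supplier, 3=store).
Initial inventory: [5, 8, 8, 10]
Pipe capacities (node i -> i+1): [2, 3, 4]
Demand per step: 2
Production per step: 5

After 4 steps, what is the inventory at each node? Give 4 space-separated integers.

Step 1: demand=2,sold=2 ship[2->3]=4 ship[1->2]=3 ship[0->1]=2 prod=5 -> inv=[8 7 7 12]
Step 2: demand=2,sold=2 ship[2->3]=4 ship[1->2]=3 ship[0->1]=2 prod=5 -> inv=[11 6 6 14]
Step 3: demand=2,sold=2 ship[2->3]=4 ship[1->2]=3 ship[0->1]=2 prod=5 -> inv=[14 5 5 16]
Step 4: demand=2,sold=2 ship[2->3]=4 ship[1->2]=3 ship[0->1]=2 prod=5 -> inv=[17 4 4 18]

17 4 4 18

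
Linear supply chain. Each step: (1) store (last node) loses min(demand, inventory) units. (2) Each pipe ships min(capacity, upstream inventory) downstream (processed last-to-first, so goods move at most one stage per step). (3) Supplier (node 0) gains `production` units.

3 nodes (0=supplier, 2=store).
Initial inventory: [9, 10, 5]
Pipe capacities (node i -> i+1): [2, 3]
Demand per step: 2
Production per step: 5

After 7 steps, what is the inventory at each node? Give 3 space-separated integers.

Step 1: demand=2,sold=2 ship[1->2]=3 ship[0->1]=2 prod=5 -> inv=[12 9 6]
Step 2: demand=2,sold=2 ship[1->2]=3 ship[0->1]=2 prod=5 -> inv=[15 8 7]
Step 3: demand=2,sold=2 ship[1->2]=3 ship[0->1]=2 prod=5 -> inv=[18 7 8]
Step 4: demand=2,sold=2 ship[1->2]=3 ship[0->1]=2 prod=5 -> inv=[21 6 9]
Step 5: demand=2,sold=2 ship[1->2]=3 ship[0->1]=2 prod=5 -> inv=[24 5 10]
Step 6: demand=2,sold=2 ship[1->2]=3 ship[0->1]=2 prod=5 -> inv=[27 4 11]
Step 7: demand=2,sold=2 ship[1->2]=3 ship[0->1]=2 prod=5 -> inv=[30 3 12]

30 3 12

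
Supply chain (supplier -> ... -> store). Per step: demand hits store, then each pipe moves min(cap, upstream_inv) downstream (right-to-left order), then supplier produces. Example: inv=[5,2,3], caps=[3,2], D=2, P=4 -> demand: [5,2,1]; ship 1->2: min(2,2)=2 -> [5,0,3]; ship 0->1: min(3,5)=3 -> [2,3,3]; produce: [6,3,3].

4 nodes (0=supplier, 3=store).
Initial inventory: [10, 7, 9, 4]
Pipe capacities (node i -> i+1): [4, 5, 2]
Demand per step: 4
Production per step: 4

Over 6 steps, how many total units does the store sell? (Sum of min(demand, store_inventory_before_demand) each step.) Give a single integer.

Step 1: sold=4 (running total=4) -> [10 6 12 2]
Step 2: sold=2 (running total=6) -> [10 5 15 2]
Step 3: sold=2 (running total=8) -> [10 4 18 2]
Step 4: sold=2 (running total=10) -> [10 4 20 2]
Step 5: sold=2 (running total=12) -> [10 4 22 2]
Step 6: sold=2 (running total=14) -> [10 4 24 2]

Answer: 14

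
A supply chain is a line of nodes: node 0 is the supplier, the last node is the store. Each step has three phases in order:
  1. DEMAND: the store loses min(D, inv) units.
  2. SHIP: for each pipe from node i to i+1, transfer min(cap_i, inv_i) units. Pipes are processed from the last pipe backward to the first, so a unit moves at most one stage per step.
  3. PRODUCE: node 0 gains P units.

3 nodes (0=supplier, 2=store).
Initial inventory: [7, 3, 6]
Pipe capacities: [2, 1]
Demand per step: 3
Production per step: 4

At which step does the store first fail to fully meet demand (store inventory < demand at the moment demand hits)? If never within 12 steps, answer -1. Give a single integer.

Step 1: demand=3,sold=3 ship[1->2]=1 ship[0->1]=2 prod=4 -> [9 4 4]
Step 2: demand=3,sold=3 ship[1->2]=1 ship[0->1]=2 prod=4 -> [11 5 2]
Step 3: demand=3,sold=2 ship[1->2]=1 ship[0->1]=2 prod=4 -> [13 6 1]
Step 4: demand=3,sold=1 ship[1->2]=1 ship[0->1]=2 prod=4 -> [15 7 1]
Step 5: demand=3,sold=1 ship[1->2]=1 ship[0->1]=2 prod=4 -> [17 8 1]
Step 6: demand=3,sold=1 ship[1->2]=1 ship[0->1]=2 prod=4 -> [19 9 1]
Step 7: demand=3,sold=1 ship[1->2]=1 ship[0->1]=2 prod=4 -> [21 10 1]
Step 8: demand=3,sold=1 ship[1->2]=1 ship[0->1]=2 prod=4 -> [23 11 1]
Step 9: demand=3,sold=1 ship[1->2]=1 ship[0->1]=2 prod=4 -> [25 12 1]
Step 10: demand=3,sold=1 ship[1->2]=1 ship[0->1]=2 prod=4 -> [27 13 1]
Step 11: demand=3,sold=1 ship[1->2]=1 ship[0->1]=2 prod=4 -> [29 14 1]
Step 12: demand=3,sold=1 ship[1->2]=1 ship[0->1]=2 prod=4 -> [31 15 1]
First stockout at step 3

3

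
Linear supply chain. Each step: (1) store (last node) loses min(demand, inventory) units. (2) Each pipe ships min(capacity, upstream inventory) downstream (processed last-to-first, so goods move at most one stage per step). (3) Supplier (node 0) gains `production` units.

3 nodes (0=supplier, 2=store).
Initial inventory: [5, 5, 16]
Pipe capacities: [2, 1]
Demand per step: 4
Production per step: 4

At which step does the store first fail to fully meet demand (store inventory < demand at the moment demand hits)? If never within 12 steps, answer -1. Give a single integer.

Step 1: demand=4,sold=4 ship[1->2]=1 ship[0->1]=2 prod=4 -> [7 6 13]
Step 2: demand=4,sold=4 ship[1->2]=1 ship[0->1]=2 prod=4 -> [9 7 10]
Step 3: demand=4,sold=4 ship[1->2]=1 ship[0->1]=2 prod=4 -> [11 8 7]
Step 4: demand=4,sold=4 ship[1->2]=1 ship[0->1]=2 prod=4 -> [13 9 4]
Step 5: demand=4,sold=4 ship[1->2]=1 ship[0->1]=2 prod=4 -> [15 10 1]
Step 6: demand=4,sold=1 ship[1->2]=1 ship[0->1]=2 prod=4 -> [17 11 1]
Step 7: demand=4,sold=1 ship[1->2]=1 ship[0->1]=2 prod=4 -> [19 12 1]
Step 8: demand=4,sold=1 ship[1->2]=1 ship[0->1]=2 prod=4 -> [21 13 1]
Step 9: demand=4,sold=1 ship[1->2]=1 ship[0->1]=2 prod=4 -> [23 14 1]
Step 10: demand=4,sold=1 ship[1->2]=1 ship[0->1]=2 prod=4 -> [25 15 1]
Step 11: demand=4,sold=1 ship[1->2]=1 ship[0->1]=2 prod=4 -> [27 16 1]
Step 12: demand=4,sold=1 ship[1->2]=1 ship[0->1]=2 prod=4 -> [29 17 1]
First stockout at step 6

6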